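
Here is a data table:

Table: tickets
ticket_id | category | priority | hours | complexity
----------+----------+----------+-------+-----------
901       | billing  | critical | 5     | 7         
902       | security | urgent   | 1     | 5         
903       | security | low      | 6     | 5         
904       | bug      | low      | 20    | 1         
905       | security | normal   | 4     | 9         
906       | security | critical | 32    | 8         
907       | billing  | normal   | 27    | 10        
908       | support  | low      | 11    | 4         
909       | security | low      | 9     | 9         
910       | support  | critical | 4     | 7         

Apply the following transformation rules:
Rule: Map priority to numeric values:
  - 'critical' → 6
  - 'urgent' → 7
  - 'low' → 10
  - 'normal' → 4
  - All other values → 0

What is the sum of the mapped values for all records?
73

Step 1: Apply mapping to each record
Step 2: Count by status:
  'critical': 3 records × 6 = 18
  'urgent': 1 records × 7 = 7
  'low': 4 records × 10 = 40
  'normal': 2 records × 4 = 8
Step 3: Sum all mapped values = 73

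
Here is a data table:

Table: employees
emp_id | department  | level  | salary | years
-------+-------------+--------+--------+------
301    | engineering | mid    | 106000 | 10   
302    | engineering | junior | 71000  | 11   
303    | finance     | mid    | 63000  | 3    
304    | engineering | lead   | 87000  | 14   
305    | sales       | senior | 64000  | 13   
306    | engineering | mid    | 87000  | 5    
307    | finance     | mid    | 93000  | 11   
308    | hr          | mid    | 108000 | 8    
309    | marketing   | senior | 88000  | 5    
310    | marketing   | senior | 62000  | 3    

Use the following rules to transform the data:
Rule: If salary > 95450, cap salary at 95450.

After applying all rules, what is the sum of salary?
805900

Step 1: 2 records have salary > 95450
Step 2: These records originally summed to 214000
Step 3: After capping: 2 × 95450 = 190900
Step 4: Unaffected records sum: 615000
Step 5: Final sum = 190900 + 615000 = 805900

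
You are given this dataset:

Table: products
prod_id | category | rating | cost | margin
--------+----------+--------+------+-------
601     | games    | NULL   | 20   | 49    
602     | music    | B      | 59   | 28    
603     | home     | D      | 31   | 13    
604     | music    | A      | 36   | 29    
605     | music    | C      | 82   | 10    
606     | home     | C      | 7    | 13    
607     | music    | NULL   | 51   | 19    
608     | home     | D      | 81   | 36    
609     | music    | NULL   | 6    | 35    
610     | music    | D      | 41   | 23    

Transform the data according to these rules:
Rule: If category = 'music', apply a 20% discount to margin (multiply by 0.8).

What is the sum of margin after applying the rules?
226.2

Step 1: Records with category = 'music' have total margin = 144
Step 2: Apply multiplier: 144 × 0.8 = 115.2
Step 3: Other records total: 111
Step 4: Final sum = 115.2 + 111 = 226.2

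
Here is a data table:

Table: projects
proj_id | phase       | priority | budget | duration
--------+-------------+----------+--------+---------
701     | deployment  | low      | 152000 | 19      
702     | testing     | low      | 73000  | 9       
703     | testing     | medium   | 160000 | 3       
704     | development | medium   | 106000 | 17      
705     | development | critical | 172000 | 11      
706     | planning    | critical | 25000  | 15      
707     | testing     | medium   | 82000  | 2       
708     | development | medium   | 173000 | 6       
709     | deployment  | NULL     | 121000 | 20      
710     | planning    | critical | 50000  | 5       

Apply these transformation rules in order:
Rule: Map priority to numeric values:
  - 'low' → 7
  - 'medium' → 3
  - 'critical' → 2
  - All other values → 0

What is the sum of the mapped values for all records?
32

Step 1: Apply mapping to each record
Step 2: Count by status:
  'low': 2 records × 7 = 14
  'medium': 4 records × 3 = 12
  'critical': 3 records × 2 = 6
Step 3: Sum all mapped values = 32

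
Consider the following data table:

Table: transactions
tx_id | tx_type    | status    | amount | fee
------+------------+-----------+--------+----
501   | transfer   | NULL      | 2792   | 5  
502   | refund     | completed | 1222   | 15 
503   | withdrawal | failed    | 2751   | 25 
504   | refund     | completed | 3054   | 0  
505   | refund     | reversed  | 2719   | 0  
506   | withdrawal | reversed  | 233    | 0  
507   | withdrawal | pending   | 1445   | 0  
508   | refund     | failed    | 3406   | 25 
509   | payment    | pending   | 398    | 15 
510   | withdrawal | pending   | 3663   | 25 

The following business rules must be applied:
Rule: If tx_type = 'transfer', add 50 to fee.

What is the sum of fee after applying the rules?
160

Step 1: Count records where tx_type = 'transfer': 1
Step 2: Total bonus added: 1 × 50 = 50
Step 3: Original sum of fee: 110
Step 4: Final sum = 110 + 50 = 160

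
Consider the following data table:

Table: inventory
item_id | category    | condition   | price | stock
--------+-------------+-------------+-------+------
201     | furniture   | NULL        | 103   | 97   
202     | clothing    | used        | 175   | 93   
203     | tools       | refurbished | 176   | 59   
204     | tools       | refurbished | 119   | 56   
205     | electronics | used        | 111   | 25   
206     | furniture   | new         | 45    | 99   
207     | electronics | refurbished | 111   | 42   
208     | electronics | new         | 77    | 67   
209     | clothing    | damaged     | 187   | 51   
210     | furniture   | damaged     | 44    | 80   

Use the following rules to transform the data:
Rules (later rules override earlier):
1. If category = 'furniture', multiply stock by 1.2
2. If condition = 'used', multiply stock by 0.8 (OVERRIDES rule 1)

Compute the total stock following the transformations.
700.6

Step 1: Rule 2 takes priority for records with condition = 'used'
  - 2 records: 118 × 0.8 = 94.4
Step 2: Rule 1 applies to remaining records with category = 'furniture'
  - 3 records: 276 × 1.2 = 331.2
Step 3: Other records unchanged: 275
Step 4: Final sum = 94.4 + 331.2 + 275 = 700.6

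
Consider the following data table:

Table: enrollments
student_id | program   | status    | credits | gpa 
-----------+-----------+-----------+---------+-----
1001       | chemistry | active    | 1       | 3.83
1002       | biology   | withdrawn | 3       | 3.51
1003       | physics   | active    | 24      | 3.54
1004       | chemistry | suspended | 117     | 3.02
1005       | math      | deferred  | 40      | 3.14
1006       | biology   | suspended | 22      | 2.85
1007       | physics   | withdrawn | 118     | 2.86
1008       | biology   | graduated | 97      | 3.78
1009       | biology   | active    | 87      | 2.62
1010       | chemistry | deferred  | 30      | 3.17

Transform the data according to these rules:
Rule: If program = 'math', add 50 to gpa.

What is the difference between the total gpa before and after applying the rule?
50.0

Step 1: Original sum of gpa = 32.32
Step 2: 1 records have program = 'math'
Step 3: Each affected record changes by 50
Step 4: Total change = 1 × 50 = 50
Step 5: New sum = 32.32 + 50 = 82.32
Step 6: Difference = |82.32 - 32.32| = 50.0
        (Sum increased by 50.0)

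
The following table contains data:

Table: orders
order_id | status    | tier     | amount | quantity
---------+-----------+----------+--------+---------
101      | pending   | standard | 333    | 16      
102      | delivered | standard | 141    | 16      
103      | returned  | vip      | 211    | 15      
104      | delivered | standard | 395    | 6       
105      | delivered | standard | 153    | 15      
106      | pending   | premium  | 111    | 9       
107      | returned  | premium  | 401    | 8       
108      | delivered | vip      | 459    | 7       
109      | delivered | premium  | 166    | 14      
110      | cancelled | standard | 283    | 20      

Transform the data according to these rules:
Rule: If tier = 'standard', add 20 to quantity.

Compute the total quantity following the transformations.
226

Step 1: Count records where tier = 'standard': 5
Step 2: Total bonus added: 5 × 20 = 100
Step 3: Original sum of quantity: 126
Step 4: Final sum = 126 + 100 = 226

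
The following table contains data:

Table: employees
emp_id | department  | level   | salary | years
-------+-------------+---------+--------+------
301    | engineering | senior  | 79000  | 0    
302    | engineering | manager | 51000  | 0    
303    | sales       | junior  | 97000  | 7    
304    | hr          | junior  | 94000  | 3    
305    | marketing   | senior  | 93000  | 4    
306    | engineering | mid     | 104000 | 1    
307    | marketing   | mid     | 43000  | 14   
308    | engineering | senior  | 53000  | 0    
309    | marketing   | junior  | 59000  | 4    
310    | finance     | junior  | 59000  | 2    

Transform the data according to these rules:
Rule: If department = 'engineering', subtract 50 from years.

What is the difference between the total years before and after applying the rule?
200

Step 1: Original sum of years = 35
Step 2: 4 records have department = 'engineering'
Step 3: Each affected record changes by -50
Step 4: Total change = 4 × -50 = -200
Step 5: New sum = 35 + -200 = -165
Step 6: Difference = |-165 - 35| = 200
        (Sum decreased by 200)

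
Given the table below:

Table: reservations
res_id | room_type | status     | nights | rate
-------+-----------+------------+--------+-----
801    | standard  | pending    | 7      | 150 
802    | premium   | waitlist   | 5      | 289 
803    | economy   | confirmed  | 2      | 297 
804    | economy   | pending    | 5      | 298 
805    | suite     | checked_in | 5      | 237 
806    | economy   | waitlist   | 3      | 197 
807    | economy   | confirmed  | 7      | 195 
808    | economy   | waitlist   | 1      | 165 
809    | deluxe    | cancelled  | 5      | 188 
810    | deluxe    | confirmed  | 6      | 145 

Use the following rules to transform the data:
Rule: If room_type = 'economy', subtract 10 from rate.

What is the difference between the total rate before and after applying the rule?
50

Step 1: Original sum of rate = 2161
Step 2: 5 records have room_type = 'economy'
Step 3: Each affected record changes by -10
Step 4: Total change = 5 × -10 = -50
Step 5: New sum = 2161 + -50 = 2111
Step 6: Difference = |2111 - 2161| = 50
        (Sum decreased by 50)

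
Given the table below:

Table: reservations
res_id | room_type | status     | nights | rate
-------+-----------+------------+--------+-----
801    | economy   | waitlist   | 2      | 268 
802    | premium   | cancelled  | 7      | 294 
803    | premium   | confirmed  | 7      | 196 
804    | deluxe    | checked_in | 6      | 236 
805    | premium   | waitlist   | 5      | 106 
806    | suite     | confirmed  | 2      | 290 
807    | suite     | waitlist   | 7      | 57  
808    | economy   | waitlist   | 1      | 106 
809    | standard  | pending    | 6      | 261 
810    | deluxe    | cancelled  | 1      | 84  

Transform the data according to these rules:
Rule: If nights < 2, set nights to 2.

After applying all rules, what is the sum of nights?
46

Step 1: 2 records have nights < 2
Step 2: These records originally summed to 2
Step 3: After setting to minimum: 2 × 2 = 4
Step 4: Unaffected records sum: 42
Step 5: Final sum = 4 + 42 = 46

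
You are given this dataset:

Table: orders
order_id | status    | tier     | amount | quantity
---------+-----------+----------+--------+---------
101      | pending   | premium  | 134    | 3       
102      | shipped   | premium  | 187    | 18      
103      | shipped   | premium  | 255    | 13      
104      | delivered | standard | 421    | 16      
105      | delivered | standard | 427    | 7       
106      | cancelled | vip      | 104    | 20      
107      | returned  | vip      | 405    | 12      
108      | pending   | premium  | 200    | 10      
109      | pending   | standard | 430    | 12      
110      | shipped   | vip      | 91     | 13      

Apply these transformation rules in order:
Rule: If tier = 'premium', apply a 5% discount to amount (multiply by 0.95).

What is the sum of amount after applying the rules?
2615.2

Step 1: Records with tier = 'premium' have total amount = 776
Step 2: Apply multiplier: 776 × 0.95 = 737.2
Step 3: Other records total: 1878
Step 4: Final sum = 737.2 + 1878 = 2615.2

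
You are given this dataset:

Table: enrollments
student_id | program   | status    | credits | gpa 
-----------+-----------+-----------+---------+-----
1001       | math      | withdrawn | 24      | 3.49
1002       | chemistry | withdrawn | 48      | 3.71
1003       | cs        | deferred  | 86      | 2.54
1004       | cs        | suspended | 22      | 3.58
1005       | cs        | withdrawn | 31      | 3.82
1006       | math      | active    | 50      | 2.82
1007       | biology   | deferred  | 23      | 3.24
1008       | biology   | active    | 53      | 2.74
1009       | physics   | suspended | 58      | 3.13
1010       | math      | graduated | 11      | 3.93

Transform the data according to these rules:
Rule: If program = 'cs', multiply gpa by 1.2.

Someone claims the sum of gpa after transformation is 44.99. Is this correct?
No, the correct result is 34.99.

Step 1: Calculate the correct sum after transformation
Step 2: Apply multiplier 1.2 to records where program = 'cs'
Step 3: Correct result = 34.99
Step 4: Claimed result = 44.99
Step 5: 34.99 ≠ 44.99
Conclusion: The claimed result is incorrect. The correct answer is 34.99.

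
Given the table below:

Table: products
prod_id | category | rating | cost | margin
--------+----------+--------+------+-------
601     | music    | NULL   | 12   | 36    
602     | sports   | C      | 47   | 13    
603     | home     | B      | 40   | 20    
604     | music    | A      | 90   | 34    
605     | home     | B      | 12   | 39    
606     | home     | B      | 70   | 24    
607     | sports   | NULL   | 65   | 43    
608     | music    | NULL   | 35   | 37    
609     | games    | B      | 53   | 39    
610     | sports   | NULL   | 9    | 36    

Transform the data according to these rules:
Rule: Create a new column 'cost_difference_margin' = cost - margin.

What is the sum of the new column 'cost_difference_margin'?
112

Step 1: For each record, compute cost - margin
Example calculations:
  12 - 36 = -24
  47 - 13 = 34
  40 - 20 = 20
  ...
Step 2: Sum all derived values
Step 3: Total = 112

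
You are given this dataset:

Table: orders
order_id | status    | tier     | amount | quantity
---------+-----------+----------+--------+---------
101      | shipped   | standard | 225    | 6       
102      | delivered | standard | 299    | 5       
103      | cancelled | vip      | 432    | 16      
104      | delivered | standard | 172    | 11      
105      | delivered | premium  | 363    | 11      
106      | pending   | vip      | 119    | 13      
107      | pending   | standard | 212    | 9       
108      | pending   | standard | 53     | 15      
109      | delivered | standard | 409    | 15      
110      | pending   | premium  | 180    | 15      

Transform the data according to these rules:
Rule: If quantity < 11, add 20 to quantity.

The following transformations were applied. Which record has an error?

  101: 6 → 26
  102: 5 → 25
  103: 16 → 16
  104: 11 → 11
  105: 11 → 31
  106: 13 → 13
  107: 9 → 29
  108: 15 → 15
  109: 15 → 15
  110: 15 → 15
Record 105 has an error. The correct transformed value should be 11, not 31.

Step 1: Check each record against the rule
Step 2: Record 105 has quantity = 11
Step 3: Since 11 >= 11, the bonus should not have been applied
Step 4: Correct value = 11, but claimed value = 31
Conclusion: Record 105 has the error.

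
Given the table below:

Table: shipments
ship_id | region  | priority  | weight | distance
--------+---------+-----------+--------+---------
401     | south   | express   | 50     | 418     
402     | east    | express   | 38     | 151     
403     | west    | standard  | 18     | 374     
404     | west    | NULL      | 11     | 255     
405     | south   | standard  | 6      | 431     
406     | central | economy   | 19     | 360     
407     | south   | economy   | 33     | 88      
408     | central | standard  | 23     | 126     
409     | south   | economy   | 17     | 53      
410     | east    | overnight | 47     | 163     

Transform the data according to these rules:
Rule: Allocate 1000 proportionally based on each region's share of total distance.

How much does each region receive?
central: 200.91, east: 129.81, south: 409.26, west: 260.02

Step 1: Calculate total distance = 2419
Step 2: Calculate each region's proportion:
  central: 486/2419 = 20.09% → 200.91
  east: 314/2419 = 12.98% → 129.81
  south: 990/2419 = 40.93% → 409.26
  west: 629/2419 = 26.00% → 260.02
Step 3: Verify: sum of allocations ≈ 1000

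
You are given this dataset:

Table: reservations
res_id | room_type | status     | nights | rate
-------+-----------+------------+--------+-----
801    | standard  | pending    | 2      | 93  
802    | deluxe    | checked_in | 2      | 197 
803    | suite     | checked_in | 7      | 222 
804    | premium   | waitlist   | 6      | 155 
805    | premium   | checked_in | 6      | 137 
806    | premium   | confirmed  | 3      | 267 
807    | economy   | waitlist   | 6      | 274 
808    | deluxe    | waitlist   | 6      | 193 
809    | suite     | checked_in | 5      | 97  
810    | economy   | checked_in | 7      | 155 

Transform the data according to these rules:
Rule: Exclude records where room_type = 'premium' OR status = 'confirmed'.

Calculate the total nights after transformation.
35

Step 1: Find records where room_type = 'premium' OR status = 'confirmed'
Step 2: 3 records match, summing to 15
Step 3: Original sum: 50
Step 4: Remaining sum = 50 - 15 = 35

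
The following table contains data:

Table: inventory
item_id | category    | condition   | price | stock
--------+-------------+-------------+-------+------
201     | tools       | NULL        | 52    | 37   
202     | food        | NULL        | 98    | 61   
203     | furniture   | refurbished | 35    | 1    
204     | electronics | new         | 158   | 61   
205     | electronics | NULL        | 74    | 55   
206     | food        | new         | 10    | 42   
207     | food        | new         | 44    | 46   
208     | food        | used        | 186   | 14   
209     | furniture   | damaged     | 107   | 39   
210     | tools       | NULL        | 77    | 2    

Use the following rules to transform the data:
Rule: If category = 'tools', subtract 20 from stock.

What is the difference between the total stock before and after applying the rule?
40

Step 1: Original sum of stock = 358
Step 2: 2 records have category = 'tools'
Step 3: Each affected record changes by -20
Step 4: Total change = 2 × -20 = -40
Step 5: New sum = 358 + -40 = 318
Step 6: Difference = |318 - 358| = 40
        (Sum decreased by 40)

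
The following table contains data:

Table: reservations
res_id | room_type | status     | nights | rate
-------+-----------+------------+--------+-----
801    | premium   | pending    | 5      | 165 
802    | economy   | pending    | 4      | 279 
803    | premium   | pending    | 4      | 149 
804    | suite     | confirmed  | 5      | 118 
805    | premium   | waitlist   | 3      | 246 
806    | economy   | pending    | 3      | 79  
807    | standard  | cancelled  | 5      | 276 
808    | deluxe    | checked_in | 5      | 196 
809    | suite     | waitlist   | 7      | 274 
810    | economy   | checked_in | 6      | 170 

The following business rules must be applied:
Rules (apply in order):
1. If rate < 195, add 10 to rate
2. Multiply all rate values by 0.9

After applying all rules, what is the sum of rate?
1801.8

Step 1: Apply Rule 1 - Add 10 to records with rate < 195
  - 5 records affected: 681 + (5 × 10) = 731
  - Unaffected records: 1271
  - Sum after Rule 1: 2002
Step 2: Apply Rule 2 - Multiply all by 0.9
  - 2002 × 0.9 = 1801.8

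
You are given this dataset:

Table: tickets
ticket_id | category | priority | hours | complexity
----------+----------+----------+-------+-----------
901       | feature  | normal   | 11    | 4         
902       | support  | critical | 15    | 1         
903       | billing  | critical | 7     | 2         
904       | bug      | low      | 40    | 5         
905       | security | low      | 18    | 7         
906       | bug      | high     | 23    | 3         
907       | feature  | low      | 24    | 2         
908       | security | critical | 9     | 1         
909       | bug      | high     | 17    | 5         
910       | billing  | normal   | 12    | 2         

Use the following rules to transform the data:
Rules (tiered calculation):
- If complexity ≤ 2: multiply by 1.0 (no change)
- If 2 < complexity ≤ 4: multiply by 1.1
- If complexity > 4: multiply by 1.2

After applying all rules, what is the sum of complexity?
36.1

Step 1: Tier 1 (complexity ≤ 2): 5 records, sum = 8 × 1.0 = 8.0
Step 2: Tier 2 (2 < complexity ≤ 4): 2 records, sum = 7 × 1.1 = 7.7
Step 3: Tier 3 (complexity > 4): 3 records, sum = 17 × 1.2 = 20.4
Step 4: Final sum = 8.0 + 7.7 + 20.4 = 36.1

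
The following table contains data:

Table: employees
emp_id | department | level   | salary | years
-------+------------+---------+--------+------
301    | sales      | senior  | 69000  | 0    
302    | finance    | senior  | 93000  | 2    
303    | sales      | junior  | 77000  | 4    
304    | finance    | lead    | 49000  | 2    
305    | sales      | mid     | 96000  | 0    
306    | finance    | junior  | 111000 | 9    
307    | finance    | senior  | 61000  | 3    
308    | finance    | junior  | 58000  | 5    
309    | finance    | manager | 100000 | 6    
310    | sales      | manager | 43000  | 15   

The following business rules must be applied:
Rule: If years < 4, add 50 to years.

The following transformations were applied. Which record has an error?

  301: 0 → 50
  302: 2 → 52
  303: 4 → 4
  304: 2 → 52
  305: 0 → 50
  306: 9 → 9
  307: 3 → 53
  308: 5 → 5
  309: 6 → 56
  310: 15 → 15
Record 309 has an error. The correct transformed value should be 6, not 56.

Step 1: Check each record against the rule
Step 2: Record 309 has years = 6
Step 3: Since 6 >= 4, the bonus should not have been applied
Step 4: Correct value = 6, but claimed value = 56
Conclusion: Record 309 has the error.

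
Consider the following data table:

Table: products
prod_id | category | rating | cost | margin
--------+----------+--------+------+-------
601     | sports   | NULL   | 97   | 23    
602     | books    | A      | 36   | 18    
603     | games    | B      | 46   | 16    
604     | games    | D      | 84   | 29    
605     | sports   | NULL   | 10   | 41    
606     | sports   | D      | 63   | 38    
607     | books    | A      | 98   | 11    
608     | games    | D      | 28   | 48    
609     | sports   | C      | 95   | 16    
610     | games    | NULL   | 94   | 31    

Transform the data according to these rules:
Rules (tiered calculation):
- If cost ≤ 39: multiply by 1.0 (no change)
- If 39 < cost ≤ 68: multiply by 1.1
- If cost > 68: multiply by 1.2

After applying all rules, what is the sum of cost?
755.5

Step 1: Tier 1 (cost ≤ 39): 3 records, sum = 74 × 1.0 = 74.0
Step 2: Tier 2 (39 < cost ≤ 68): 2 records, sum = 109 × 1.1 = 119.9
Step 3: Tier 3 (cost > 68): 5 records, sum = 468 × 1.2 = 561.6
Step 4: Final sum = 74.0 + 119.9 + 561.6 = 755.5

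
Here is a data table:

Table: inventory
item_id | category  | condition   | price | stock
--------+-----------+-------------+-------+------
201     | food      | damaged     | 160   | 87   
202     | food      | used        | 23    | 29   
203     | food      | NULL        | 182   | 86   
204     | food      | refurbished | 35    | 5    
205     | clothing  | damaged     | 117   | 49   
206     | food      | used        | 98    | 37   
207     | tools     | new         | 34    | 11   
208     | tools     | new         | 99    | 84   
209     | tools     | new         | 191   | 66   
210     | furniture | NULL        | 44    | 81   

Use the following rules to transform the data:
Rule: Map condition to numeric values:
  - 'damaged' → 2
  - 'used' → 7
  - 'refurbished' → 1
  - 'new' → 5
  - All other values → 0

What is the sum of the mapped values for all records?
34

Step 1: Apply mapping to each record
Step 2: Count by status:
  'damaged': 2 records × 2 = 4
  'used': 2 records × 7 = 14
  'refurbished': 1 records × 1 = 1
  'new': 3 records × 5 = 15
Step 3: Sum all mapped values = 34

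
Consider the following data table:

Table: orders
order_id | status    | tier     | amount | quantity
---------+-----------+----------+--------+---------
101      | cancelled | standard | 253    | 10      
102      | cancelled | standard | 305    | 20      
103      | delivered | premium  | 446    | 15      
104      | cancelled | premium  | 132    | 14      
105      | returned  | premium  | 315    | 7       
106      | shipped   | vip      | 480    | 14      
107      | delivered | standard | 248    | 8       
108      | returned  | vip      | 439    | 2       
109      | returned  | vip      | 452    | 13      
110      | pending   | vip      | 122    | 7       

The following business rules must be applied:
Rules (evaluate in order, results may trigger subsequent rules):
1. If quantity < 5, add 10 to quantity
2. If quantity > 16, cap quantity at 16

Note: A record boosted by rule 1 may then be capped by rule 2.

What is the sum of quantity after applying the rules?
116

Step 1: Apply rule 1 to records with quantity < 5
  - 1 records get bonus of 10
  - Of these, 0 records then exceed 16 and get capped
Step 2: Apply rule 2 to records with quantity > 16
  - 1 records (original) are capped
Step 3: Calculate final sum = 116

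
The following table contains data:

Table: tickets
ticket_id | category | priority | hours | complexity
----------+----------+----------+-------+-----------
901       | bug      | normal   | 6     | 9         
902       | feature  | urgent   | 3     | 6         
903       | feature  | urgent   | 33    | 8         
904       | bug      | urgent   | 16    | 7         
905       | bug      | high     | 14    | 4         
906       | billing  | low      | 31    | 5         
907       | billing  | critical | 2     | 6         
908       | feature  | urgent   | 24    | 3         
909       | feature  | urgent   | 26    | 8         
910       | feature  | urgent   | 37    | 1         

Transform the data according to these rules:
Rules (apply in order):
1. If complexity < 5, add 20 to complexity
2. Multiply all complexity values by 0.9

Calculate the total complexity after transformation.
105.3

Step 1: Apply Rule 1 - Add 20 to records with complexity < 5
  - 3 records affected: 8 + (3 × 20) = 68
  - Unaffected records: 49
  - Sum after Rule 1: 117
Step 2: Apply Rule 2 - Multiply all by 0.9
  - 117 × 0.9 = 105.3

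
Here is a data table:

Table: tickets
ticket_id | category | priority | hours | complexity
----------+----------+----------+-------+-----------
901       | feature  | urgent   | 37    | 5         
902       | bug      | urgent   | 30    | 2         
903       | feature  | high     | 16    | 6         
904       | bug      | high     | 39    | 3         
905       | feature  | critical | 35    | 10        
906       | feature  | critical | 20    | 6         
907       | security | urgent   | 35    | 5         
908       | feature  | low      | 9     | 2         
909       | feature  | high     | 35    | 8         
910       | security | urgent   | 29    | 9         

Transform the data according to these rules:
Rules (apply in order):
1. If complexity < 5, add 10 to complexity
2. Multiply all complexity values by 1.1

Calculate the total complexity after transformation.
94.6

Step 1: Apply Rule 1 - Add 10 to records with complexity < 5
  - 3 records affected: 7 + (3 × 10) = 37
  - Unaffected records: 49
  - Sum after Rule 1: 86
Step 2: Apply Rule 2 - Multiply all by 1.1
  - 86 × 1.1 = 94.6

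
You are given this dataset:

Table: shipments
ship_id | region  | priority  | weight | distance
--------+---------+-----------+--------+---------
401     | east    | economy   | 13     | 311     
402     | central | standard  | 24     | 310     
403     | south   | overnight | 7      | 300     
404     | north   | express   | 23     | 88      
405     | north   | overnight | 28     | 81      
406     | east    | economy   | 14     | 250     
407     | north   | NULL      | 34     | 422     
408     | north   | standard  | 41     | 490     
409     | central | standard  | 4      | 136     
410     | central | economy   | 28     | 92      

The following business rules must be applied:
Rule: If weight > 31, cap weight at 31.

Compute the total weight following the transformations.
203

Step 1: 2 records have weight > 31
Step 2: These records originally summed to 75
Step 3: After capping: 2 × 31 = 62
Step 4: Unaffected records sum: 141
Step 5: Final sum = 62 + 141 = 203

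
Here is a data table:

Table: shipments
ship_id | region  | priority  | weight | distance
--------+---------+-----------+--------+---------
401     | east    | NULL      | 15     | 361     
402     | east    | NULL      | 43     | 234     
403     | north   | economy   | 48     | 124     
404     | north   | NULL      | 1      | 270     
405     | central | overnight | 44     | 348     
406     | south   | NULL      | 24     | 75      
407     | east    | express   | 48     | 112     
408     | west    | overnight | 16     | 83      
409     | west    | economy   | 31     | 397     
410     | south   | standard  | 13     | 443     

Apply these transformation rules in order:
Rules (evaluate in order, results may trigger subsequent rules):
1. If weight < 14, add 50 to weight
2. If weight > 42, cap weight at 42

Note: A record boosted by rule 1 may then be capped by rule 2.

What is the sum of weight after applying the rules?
338

Step 1: Apply rule 1 to records with weight < 14
  - 2 records get bonus of 50
  - Of these, 2 records then exceed 42 and get capped
Step 2: Apply rule 2 to records with weight > 42
  - 4 records (original) are capped
Step 3: Calculate final sum = 338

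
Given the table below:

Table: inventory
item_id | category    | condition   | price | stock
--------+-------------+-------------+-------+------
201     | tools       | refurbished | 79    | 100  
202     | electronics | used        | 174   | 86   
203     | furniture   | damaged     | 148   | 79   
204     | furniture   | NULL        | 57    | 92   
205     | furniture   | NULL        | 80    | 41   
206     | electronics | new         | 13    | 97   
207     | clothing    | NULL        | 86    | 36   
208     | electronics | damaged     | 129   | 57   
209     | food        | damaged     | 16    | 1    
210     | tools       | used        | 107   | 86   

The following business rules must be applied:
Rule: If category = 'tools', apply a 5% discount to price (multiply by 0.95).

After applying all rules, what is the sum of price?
879.7

Step 1: Records with category = 'tools' have total price = 186
Step 2: Apply multiplier: 186 × 0.95 = 176.7
Step 3: Other records total: 703
Step 4: Final sum = 176.7 + 703 = 879.7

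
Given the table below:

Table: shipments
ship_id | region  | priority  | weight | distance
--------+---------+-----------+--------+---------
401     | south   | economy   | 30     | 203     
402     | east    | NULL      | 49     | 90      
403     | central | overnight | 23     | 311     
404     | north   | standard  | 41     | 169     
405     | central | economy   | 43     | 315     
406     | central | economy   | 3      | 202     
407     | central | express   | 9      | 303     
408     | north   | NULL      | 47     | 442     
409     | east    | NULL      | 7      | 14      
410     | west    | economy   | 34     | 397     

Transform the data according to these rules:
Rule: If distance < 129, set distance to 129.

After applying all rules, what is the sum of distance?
2600

Step 1: 2 records have distance < 129
Step 2: These records originally summed to 104
Step 3: After setting to minimum: 2 × 129 = 258
Step 4: Unaffected records sum: 2342
Step 5: Final sum = 258 + 2342 = 2600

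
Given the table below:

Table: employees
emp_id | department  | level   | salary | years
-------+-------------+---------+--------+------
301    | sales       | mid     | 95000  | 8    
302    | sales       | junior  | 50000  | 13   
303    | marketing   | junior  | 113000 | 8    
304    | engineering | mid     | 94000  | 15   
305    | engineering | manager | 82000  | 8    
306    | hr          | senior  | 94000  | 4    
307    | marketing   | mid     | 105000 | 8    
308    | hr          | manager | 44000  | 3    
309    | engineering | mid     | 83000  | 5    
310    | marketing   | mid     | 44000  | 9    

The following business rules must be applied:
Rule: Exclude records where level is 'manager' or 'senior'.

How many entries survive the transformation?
7

Step 1: Count records to exclude
  - 2 (manager) + 1 (senior) = 3 records
Step 2: Total records: 10
Step 3: Remaining = 10 - 3 = 7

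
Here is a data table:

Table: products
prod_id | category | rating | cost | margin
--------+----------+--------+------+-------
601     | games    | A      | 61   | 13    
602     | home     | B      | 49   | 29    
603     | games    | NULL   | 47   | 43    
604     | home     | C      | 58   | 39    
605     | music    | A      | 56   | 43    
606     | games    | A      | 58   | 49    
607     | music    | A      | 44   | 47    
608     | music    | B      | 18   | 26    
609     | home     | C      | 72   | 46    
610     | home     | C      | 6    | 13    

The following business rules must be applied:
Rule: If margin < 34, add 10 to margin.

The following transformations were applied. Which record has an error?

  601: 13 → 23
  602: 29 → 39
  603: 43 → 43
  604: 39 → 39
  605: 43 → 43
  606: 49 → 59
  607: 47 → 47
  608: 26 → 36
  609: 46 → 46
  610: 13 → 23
Record 606 has an error. The correct transformed value should be 49, not 59.

Step 1: Check each record against the rule
Step 2: Record 606 has margin = 49
Step 3: Since 49 >= 34, the bonus should not have been applied
Step 4: Correct value = 49, but claimed value = 59
Conclusion: Record 606 has the error.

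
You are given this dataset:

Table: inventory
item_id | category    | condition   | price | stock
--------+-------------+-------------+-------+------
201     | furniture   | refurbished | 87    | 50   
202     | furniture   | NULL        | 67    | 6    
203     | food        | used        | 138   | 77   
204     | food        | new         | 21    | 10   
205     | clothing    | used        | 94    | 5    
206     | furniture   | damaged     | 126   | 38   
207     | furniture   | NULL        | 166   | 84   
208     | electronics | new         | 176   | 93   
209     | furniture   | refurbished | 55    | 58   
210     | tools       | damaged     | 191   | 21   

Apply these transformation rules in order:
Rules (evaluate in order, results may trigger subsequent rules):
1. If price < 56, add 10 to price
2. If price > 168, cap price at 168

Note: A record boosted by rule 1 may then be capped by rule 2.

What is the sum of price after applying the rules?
1110

Step 1: Apply rule 1 to records with price < 56
  - 2 records get bonus of 10
  - Of these, 0 records then exceed 168 and get capped
Step 2: Apply rule 2 to records with price > 168
  - 2 records (original) are capped
Step 3: Calculate final sum = 1110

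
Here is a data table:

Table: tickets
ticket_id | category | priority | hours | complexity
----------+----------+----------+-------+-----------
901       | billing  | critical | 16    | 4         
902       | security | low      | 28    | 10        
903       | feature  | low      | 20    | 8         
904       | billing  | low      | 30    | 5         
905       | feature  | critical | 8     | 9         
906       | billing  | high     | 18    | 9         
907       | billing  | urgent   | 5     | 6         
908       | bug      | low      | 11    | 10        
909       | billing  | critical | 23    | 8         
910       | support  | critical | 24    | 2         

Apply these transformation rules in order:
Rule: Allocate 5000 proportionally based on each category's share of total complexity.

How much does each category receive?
billing: 2253.52, bug: 704.23, feature: 1197.18, security: 704.23, support: 140.85

Step 1: Calculate total complexity = 71
Step 2: Calculate each category's proportion:
  billing: 32/71 = 45.07% → 2253.52
  bug: 10/71 = 14.08% → 704.23
  feature: 17/71 = 23.94% → 1197.18
  security: 10/71 = 14.08% → 704.23
  support: 2/71 = 2.82% → 140.85
Step 3: Verify: sum of allocations ≈ 5000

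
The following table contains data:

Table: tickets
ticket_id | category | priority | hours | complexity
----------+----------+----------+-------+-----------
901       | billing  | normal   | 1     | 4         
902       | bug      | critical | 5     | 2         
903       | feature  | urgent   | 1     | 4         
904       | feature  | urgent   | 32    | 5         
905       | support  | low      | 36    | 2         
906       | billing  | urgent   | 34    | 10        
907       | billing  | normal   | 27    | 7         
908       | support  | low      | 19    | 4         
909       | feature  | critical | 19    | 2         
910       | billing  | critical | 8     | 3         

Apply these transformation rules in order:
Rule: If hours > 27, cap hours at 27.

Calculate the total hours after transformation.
161

Step 1: 3 records have hours > 27
Step 2: These records originally summed to 102
Step 3: After capping: 3 × 27 = 81
Step 4: Unaffected records sum: 80
Step 5: Final sum = 81 + 80 = 161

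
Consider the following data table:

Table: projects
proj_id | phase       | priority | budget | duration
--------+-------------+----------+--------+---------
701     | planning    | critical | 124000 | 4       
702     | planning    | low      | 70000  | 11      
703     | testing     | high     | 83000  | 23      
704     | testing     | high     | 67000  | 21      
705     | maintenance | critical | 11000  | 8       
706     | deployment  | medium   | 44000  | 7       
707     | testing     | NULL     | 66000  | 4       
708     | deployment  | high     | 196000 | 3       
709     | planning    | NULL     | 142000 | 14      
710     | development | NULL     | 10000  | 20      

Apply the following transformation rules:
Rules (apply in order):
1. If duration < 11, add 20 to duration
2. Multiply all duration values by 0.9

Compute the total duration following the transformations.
193.5

Step 1: Apply Rule 1 - Add 20 to records with duration < 11
  - 5 records affected: 26 + (5 × 20) = 126
  - Unaffected records: 89
  - Sum after Rule 1: 215
Step 2: Apply Rule 2 - Multiply all by 0.9
  - 215 × 0.9 = 193.5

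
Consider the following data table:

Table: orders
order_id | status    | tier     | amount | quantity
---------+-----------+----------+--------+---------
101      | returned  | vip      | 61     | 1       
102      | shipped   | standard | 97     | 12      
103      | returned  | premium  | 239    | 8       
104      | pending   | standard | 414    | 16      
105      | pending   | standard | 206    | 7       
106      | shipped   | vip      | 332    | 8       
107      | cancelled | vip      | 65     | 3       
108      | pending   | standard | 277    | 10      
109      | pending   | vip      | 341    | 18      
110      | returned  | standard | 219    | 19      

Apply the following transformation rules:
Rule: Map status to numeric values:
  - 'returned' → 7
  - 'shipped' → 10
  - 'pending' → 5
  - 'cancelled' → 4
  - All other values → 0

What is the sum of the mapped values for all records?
65

Step 1: Apply mapping to each record
Step 2: Count by status:
  'returned': 3 records × 7 = 21
  'shipped': 2 records × 10 = 20
  'pending': 4 records × 5 = 20
  'cancelled': 1 records × 4 = 4
Step 3: Sum all mapped values = 65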